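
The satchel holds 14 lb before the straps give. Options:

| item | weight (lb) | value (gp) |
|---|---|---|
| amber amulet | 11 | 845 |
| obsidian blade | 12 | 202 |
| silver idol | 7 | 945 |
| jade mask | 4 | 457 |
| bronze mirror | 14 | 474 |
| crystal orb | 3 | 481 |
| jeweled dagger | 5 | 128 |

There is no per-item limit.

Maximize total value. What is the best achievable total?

1924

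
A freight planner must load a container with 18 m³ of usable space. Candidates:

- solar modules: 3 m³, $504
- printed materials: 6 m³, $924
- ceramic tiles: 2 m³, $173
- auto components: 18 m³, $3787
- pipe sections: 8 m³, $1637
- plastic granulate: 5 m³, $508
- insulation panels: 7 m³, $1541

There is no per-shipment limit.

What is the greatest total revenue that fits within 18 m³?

3787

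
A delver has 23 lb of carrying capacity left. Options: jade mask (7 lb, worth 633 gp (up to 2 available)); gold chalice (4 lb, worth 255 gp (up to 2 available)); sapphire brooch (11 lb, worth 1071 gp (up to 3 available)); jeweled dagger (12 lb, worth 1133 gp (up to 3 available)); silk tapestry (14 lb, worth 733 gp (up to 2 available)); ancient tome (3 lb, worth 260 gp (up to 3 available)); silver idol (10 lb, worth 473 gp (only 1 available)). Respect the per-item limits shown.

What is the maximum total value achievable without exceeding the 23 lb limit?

A density-first pass picks 2×sapphire brooch — 2142 at 22 lb.
The 11 lb tied up in sapphire brooch is better spent on jeweled dagger — total rises to 2204 (23 lb).
Nothing else within 23 lb beats 2204.

2204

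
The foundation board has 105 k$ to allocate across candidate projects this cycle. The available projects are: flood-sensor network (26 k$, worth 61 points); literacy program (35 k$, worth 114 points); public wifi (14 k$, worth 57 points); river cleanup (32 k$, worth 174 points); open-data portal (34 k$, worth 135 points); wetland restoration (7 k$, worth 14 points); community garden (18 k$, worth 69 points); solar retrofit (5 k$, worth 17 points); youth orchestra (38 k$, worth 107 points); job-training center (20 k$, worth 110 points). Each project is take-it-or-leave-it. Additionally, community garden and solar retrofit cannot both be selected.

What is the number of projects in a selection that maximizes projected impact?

Best achievable projected impact is 493.
One optimal bundle: public wifi + river cleanup + open-data portal + solar retrofit + job-training center (105 k$).
Every optimal selection uses 5 projects.

5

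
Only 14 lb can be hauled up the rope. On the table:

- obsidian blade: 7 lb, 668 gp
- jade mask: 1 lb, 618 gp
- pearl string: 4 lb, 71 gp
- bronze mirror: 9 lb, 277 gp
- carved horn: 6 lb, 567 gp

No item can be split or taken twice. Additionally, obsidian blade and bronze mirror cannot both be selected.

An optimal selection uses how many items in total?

Optimal total is 1853.
One optimal bundle: obsidian blade + jade mask + carved horn (14 lb).
All optima have 3 items.

3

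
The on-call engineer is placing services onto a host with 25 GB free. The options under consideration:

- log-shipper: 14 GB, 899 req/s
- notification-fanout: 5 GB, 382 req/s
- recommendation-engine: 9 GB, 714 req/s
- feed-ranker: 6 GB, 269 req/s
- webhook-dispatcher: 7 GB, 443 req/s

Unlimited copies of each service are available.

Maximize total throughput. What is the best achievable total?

1910

Filling by ratio: notification-fanout + 2×recommendation-engine for 1810, with 2 GB left unused.
Replace 2×recommendation-engine with 4×notification-fanout: the trade gains 100 net, giving 1910 at 25 GB.
Every other selection either busts 25 GB or fails to beat 1910.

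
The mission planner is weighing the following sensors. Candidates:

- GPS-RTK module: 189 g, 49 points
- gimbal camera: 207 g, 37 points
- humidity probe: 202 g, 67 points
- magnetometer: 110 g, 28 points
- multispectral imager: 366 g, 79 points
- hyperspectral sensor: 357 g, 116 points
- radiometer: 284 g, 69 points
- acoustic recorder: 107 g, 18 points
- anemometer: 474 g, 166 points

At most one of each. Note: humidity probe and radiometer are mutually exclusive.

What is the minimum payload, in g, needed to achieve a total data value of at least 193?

Look for the lowest-payload combination reaching 193.
Taking magnetometer + anemometer gives 194 (≥ 193) for 584 g.
Any bundle with less than 584 g falls short of 193.

584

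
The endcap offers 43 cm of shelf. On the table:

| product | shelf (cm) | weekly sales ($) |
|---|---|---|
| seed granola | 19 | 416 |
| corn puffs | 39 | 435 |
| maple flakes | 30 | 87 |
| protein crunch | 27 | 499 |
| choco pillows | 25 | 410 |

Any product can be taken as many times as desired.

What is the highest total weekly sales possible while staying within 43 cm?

832

By weekly sales per cm: seed granola 21.89, protein crunch 18.48, choco pillows 16.40, corn puffs 11.15 lead.
Best packing: 2×seed granola — 38 cm, 832 total.
Every other selection either busts 43 cm or fails to beat 832.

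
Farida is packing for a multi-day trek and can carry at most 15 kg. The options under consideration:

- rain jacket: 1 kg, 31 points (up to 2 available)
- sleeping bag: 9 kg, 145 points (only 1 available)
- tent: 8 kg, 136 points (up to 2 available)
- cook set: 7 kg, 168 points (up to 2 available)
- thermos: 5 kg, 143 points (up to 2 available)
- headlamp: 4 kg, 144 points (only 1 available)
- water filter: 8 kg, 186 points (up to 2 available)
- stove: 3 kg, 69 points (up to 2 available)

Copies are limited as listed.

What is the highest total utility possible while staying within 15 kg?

461

A density-first pass picks 2×rain jacket + thermos + headlamp + stove — 418 at 14 kg.
Dropping rain jacket and stove frees 4 kg; slotting in thermos (5 kg) lifts the total to 461 at 15 kg.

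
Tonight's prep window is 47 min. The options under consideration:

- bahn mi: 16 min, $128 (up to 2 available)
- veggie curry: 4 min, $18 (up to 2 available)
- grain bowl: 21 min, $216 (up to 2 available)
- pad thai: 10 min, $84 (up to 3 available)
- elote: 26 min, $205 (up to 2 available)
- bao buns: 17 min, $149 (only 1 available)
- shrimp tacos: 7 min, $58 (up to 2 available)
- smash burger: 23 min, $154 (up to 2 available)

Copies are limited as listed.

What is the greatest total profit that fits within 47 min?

450

Veggie curry + 2×grain bowl uses 46 of the 47 min and totals 450.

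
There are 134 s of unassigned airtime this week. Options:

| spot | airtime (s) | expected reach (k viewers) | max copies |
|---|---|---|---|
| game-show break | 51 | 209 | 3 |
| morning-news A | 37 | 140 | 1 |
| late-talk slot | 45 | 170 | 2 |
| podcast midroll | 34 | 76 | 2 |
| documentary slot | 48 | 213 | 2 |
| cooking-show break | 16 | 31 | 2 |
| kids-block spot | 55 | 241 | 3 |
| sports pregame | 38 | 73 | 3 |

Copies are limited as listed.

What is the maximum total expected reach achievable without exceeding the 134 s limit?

566

Taking morning-news A + 2×documentary slot: 133 s used, 566 in expected reach.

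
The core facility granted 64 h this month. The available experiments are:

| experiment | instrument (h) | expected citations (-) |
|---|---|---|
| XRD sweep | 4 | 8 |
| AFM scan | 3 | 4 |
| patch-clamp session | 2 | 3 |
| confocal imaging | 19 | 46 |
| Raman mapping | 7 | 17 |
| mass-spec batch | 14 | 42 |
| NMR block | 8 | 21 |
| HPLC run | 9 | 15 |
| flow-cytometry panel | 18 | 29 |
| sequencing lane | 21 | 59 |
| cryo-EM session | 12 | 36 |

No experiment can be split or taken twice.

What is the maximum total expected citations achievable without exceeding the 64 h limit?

178

Best packing: patch-clamp session + Raman mapping + mass-spec batch + NMR block + sequencing lane + cryo-EM session — 64 h, 178 total.
That's the maximum — no swap from here does better than 178.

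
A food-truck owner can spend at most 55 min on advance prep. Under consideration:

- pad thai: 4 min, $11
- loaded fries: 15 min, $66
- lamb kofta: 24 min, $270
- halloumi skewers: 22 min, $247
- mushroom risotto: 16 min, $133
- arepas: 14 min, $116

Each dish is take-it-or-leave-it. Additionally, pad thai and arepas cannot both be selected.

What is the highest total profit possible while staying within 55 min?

528

By profit per min: lamb kofta 11.25, halloumi skewers 11.23, mushroom risotto 8.31, arepas 8.29 lead.
Pad thai + lamb kofta + halloumi skewers uses 50 of the 55 min and totals 528.
An exhaustive check of the 64 subsets confirms 528.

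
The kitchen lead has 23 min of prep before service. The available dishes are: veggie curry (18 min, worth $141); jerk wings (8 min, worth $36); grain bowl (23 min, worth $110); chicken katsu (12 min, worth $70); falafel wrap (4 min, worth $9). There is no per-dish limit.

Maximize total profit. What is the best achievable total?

150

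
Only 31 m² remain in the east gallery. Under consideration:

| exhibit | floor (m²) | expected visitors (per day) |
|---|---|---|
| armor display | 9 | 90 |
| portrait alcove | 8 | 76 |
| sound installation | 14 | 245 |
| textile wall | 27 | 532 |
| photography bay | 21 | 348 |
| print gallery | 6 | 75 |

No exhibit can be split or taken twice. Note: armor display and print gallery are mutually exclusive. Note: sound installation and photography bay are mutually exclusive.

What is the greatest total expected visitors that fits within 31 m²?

The ratio ordering already packs tightly: textile wall, 27 m², 532.

532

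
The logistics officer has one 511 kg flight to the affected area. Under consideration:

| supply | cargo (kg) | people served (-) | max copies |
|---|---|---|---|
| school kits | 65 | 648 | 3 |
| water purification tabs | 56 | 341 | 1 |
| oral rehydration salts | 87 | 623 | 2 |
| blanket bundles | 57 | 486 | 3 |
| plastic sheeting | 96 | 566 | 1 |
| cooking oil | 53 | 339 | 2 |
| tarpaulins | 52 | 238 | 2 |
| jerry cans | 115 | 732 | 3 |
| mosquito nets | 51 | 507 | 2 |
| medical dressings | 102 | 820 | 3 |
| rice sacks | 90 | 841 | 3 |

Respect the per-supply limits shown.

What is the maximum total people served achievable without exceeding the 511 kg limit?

4833

Ranking by ratio (people served/kg): school kits 9.97, mosquito nets 9.94, rice sacks 9.34, blanket bundles 8.53.
A density-first pass picks 3×school kits + 2×mosquito nets + 2×rice sacks — 4640 at 477 kg.
Dropping school kits frees 65 kg; slotting in rice sacks (90 kg) lifts the total to 4833 at 502 kg.
Every other selection either busts 511 kg or exceeds an availability limit or fails to beat 4833.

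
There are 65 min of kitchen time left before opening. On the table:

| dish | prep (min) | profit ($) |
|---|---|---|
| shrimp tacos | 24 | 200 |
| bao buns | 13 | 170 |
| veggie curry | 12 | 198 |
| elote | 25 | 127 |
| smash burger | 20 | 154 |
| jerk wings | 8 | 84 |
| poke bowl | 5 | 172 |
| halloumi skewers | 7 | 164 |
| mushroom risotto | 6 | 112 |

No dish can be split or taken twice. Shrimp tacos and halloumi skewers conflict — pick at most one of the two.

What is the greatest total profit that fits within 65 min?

970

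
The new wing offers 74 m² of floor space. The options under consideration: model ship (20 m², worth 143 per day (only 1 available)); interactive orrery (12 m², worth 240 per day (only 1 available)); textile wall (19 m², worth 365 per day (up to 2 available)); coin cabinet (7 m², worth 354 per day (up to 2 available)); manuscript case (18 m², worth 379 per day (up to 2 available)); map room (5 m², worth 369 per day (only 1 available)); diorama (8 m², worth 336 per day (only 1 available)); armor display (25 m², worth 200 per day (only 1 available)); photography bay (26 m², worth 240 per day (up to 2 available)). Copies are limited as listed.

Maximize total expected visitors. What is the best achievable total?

Taking the top-ratio exhibits first gives 2×coin cabinet + 2×manuscript case + map room + diorama for 2171 (63 m²).
The 8 m² tied up in diorama is better spent on textile wall — total rises to 2200 (74 m²).

2200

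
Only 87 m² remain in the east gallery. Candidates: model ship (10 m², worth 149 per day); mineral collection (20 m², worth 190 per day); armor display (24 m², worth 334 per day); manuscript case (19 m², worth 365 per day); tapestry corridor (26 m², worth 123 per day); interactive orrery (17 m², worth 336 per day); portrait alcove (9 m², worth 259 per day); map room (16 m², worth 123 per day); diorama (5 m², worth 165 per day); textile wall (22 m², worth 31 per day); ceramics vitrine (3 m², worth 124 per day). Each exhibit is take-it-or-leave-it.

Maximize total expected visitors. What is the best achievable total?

1732

Taking model ship + armor display + manuscript case + interactive orrery + portrait alcove + diorama + ceramics vitrine: 87 m² used, 1732 in expected visitors.
Nothing else within 87 m² beats 1732.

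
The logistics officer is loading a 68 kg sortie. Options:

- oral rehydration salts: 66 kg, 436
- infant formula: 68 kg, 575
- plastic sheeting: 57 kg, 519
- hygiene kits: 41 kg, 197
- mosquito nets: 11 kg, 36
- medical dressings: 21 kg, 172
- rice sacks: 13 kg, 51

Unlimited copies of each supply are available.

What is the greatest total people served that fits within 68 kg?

575

By people served per kg: plastic sheeting 9.11, infant formula 8.46, medical dressings 8.19, oral rehydration salts 6.61 lead.
A density-first pass picks plastic sheeting + mosquito nets — 555 at 68 kg.
The 68 kg tied up in plastic sheeting and mosquito nets is better spent on infant formula — total rises to 575 (68 kg).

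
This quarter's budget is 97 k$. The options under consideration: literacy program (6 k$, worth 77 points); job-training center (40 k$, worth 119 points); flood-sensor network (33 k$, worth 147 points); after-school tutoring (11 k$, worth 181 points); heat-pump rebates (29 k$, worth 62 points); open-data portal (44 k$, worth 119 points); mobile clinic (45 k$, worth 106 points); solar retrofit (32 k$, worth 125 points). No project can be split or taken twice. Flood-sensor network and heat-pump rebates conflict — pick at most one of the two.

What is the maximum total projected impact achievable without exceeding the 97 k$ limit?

530

Literacy program + flood-sensor network + after-school tutoring + solar retrofit uses 82 of the 97 k$ and totals 530.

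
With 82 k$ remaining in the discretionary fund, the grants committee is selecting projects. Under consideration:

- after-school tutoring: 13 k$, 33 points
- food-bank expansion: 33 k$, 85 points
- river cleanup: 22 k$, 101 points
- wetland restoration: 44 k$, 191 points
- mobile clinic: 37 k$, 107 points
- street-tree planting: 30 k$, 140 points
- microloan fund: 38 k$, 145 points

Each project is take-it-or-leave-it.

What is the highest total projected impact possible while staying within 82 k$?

Taking the top-ratio projects first gives after-school tutoring + river cleanup + street-tree planting for 274 (65 k$).
But wetland restoration + microloan fund fits in 82 k$ and reaches 336.
Runner-up wetland restoration + street-tree planting tops out at 331.

336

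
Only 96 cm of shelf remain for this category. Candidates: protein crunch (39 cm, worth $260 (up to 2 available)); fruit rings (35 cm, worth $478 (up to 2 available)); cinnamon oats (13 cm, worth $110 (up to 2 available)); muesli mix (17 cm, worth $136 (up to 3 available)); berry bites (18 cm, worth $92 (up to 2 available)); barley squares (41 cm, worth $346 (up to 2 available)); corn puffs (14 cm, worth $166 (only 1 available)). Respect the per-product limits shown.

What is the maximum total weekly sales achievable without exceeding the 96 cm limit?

A density-first pass picks 2×fruit rings + corn puffs — 1122 at 84 cm.
Replace corn puffs with 2×cinnamon oats: the trade gains 54 net, giving 1176 at 96 cm.
No other feasible combination exceeds 1176.

1176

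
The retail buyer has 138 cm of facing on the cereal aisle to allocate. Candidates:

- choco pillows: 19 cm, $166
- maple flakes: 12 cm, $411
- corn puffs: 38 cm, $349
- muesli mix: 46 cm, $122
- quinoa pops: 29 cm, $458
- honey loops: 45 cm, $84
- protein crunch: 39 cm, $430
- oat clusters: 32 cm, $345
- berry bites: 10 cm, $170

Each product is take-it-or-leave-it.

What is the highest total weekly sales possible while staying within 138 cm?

1818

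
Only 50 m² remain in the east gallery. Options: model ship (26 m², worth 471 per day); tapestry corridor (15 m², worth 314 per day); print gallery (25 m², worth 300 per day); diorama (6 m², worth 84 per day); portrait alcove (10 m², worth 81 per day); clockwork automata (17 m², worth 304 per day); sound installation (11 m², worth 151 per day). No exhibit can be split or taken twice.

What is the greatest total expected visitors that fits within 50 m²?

869

Ranking by ratio (expected visitors/m²): tapestry corridor 20.93, model ship 18.12, clockwork automata 17.88.
Best packing: model ship + tapestry corridor + diorama — 47 m², 869 total.
Runner-up model ship + diorama + clockwork automata tops out at 859.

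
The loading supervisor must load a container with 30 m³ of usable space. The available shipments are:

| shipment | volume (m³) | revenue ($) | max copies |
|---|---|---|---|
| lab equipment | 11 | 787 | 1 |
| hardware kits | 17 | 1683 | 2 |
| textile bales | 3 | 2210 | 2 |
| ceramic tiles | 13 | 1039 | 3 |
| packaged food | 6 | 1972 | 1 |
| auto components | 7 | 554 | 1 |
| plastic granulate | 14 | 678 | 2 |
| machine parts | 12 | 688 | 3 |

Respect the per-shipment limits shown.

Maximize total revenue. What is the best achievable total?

8075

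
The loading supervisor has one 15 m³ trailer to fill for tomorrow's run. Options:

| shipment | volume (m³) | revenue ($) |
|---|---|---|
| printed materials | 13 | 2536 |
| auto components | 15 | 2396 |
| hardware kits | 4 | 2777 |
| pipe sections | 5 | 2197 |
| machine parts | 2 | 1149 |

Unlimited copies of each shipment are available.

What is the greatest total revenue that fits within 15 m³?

9480

Taking 3×hardware kits + machine parts: 14 m³ used, 9480 in revenue.
Every other selection either busts 15 m³ or fails to beat 9480.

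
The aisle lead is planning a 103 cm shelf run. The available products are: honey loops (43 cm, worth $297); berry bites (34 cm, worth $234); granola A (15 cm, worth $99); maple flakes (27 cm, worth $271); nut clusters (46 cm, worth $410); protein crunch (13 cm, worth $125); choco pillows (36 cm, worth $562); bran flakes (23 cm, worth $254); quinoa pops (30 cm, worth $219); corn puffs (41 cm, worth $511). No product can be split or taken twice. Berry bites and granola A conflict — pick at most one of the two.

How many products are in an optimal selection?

3

The maximum weekly sales within 103 cm is 1327.
For example choco pillows + bran flakes + corn puffs achieves it, using 100 cm.
Any selection reaching 1327 contains exactly 3 products.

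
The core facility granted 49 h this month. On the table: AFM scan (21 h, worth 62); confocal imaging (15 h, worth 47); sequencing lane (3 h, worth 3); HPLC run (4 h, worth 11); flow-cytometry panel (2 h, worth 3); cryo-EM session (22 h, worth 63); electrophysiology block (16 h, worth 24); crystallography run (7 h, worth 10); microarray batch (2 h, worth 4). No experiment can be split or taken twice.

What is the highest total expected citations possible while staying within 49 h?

Density check — confocal imaging 3.13, AFM scan 2.95, cryo-EM session 2.86, HPLC run 2.75 are the best per h.
Filling by ratio: AFM scan + confocal imaging + sequencing lane + HPLC run + flow-cytometry panel + microarray batch for 130, with 2 h left unused.
The 20 h tied up in confocal imaging and sequencing lane and flow-cytometry panel is better spent on cryo-EM session — total rises to 140 (49 h).

140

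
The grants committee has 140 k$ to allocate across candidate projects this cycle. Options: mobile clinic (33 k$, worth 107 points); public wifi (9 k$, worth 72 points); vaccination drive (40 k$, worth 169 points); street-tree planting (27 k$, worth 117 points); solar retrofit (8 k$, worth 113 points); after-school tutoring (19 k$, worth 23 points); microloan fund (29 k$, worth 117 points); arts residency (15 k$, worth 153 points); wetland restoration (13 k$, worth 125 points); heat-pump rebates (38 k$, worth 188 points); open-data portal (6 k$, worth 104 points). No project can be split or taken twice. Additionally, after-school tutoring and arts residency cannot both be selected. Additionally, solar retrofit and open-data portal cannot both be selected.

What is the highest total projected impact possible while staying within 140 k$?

885

By projected impact per k$: open-data portal 17.33, solar retrofit 14.12, arts residency 10.20 lead.
Best packing: public wifi + street-tree planting + solar retrofit + microloan fund + arts residency + wetland restoration + heat-pump rebates — 139 k$, 885 total.
No other feasible combination exceeds 885.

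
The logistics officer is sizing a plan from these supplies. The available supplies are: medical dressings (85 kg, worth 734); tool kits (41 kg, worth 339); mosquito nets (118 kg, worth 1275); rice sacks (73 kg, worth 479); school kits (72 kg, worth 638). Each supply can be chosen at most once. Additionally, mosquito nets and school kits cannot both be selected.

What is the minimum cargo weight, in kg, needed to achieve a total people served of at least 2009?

Minimise kg subject to total people served ≥ 2009.
medical dressings + mosquito nets reaches 2009 using 203 kg.
Any bundle with less than 203 kg falls short of 2009.

203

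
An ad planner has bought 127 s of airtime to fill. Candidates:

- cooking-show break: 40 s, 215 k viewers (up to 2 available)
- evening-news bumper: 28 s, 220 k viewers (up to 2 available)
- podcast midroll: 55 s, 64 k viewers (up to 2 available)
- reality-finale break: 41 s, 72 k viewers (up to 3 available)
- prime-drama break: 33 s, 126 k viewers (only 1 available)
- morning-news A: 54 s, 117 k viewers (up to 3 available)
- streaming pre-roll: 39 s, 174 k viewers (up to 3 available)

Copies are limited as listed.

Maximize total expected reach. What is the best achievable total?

655

Taking cooking-show break + 2×evening-news bumper: 96 s used, 655 in expected reach.
Every other selection either busts 127 s or exceeds an availability limit or fails to beat 655.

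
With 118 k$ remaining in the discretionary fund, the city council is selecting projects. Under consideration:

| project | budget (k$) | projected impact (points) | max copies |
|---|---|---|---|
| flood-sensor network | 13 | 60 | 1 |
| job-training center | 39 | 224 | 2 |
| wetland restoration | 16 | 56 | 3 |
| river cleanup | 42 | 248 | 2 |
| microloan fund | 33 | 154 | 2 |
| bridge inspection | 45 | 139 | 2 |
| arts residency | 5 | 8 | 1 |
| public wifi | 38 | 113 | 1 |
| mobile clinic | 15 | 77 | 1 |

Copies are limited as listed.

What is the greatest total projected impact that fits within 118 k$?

650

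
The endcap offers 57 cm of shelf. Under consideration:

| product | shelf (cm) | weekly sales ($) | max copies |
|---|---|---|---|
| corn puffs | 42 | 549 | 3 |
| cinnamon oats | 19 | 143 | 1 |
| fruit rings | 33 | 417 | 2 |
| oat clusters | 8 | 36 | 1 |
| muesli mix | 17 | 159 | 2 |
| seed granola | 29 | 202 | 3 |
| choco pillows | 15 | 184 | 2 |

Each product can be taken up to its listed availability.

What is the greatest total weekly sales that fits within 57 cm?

733

Best packing: corn puffs + choco pillows — 57 cm, 733 total.
No other feasible combination exceeds 733.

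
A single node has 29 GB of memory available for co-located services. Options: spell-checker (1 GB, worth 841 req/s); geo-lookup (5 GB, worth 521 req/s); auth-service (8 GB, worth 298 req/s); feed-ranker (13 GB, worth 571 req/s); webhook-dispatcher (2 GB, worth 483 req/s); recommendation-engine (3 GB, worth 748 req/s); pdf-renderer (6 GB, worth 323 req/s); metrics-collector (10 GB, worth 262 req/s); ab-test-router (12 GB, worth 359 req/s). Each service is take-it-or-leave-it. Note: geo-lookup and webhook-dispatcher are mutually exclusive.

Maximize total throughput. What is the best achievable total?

Taking spell-checker + geo-lookup + feed-ranker + recommendation-engine + pdf-renderer: 28 GB used, 3004 in throughput.
Runner-up spell-checker + feed-ranker + webhook-dispatcher + recommendation-engine + pdf-renderer tops out at 2966.

3004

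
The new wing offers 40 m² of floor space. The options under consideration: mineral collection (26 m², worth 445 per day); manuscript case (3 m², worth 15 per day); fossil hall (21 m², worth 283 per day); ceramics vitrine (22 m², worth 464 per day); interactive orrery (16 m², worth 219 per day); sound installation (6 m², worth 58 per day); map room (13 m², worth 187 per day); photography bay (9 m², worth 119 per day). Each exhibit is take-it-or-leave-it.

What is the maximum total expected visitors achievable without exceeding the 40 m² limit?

By expected visitors per m²: ceramics vitrine 21.09, mineral collection 17.12, map room 14.38 lead.
A density-first pass picks manuscript case + ceramics vitrine + map room — 666 at 38 m².
The 16 m² tied up in manuscript case and map room is better spent on interactive orrery — total rises to 683 (38 m²).
No other feasible combination exceeds 683.

683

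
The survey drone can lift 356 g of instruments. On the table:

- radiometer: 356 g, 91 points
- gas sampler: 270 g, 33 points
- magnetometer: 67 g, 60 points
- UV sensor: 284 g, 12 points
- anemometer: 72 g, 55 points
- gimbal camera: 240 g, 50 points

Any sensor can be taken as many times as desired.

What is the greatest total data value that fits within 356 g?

300

Density check — magnetometer 0.90, anemometer 0.76, radiometer 0.26, gimbal camera 0.21 are the best per g.
Best packing: 5×magnetometer — 335 g, 300 total.
Every other selection either busts 356 g or fails to beat 300.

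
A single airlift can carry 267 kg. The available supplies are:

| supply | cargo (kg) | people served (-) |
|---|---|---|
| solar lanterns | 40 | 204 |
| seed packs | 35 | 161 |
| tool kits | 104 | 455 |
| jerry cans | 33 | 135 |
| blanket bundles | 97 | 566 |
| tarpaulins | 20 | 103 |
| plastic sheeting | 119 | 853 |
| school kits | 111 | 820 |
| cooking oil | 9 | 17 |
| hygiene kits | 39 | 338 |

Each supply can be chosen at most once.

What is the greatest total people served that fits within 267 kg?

Greedy by ratio would take blanket bundles + tarpaulins + school kits + hygiene kits: 267 kg used, total 1827.
Reworking the packing: seed packs + plastic sheeting + school kits uses 265 kg and improves the total to 1834.
Runner-up blanket bundles + tarpaulins + school kits + hygiene kits tops out at 1827.

1834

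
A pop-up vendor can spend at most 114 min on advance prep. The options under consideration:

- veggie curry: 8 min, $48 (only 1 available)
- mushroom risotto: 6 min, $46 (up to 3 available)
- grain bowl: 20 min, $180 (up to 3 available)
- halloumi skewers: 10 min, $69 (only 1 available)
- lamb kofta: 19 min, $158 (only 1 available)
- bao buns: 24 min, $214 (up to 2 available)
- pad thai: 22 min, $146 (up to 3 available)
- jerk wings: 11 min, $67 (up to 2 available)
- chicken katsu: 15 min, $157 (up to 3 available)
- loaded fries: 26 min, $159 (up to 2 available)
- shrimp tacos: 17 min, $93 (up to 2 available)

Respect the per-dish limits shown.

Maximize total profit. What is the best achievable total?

Ranking by ratio (profit/min): chicken katsu 10.47, grain bowl 9.00, bao buns 8.92, lamb kofta 8.32.
A density-first pass picks mushroom risotto + 3×grain bowl + 3×chicken katsu — 1057 at 111 min.
The 46 min tied up in mushroom risotto and 2×grain bowl is better spent on 2×bao buns — total rises to 1079 (113 min).

1079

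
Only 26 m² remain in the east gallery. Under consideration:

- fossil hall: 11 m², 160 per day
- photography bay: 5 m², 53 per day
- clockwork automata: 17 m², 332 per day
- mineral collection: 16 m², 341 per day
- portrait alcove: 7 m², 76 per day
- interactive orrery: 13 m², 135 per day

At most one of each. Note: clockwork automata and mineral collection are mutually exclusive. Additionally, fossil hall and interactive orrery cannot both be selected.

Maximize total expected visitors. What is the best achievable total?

417

Taking mineral collection + portrait alcove: 23 m² used, 417 in expected visitors.
An exhaustive check of the 64 subsets confirms 417.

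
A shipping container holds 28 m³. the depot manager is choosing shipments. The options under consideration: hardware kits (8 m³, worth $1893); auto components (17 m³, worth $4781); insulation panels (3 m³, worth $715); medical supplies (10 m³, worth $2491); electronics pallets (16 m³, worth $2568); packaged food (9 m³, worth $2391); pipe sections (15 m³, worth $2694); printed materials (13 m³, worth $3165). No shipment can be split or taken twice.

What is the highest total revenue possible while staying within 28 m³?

Ranking by ratio (revenue/m³): auto components 281.24, packaged food 265.67, medical supplies 249.10.
The ratio heuristic lands on auto components + packaged food (7172) but leaves 2 m³ idle.
Replace packaged food with hardware kits + insulation panels: the trade gains 217 net, giving 7389 at 28 m³.
Next best is auto components + medical supplies at 7272 (27 m³) — short by 117.

7389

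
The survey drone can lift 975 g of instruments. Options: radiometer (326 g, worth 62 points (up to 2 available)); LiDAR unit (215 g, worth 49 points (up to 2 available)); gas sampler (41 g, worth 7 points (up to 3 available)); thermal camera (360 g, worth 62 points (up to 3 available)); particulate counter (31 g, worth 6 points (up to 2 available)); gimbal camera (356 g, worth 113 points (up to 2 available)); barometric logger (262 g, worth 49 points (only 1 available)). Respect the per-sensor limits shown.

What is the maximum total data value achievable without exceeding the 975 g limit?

Taking the top-ratio sensors first gives LiDAR unit + particulate counter + 2×gimbal camera for 281 (958 g).
The 31 g tied up in particulate counter is better spent on gas sampler — total rises to 282 (968 g).
No other feasible combination exceeds 282.

282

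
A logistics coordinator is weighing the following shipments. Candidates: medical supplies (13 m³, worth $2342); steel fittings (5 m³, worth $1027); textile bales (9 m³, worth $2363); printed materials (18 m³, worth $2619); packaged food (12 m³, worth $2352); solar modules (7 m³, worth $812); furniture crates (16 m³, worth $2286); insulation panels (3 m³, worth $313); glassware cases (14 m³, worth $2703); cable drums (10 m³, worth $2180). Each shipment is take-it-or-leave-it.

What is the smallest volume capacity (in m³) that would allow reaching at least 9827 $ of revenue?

Look for the lowest-volume combination reaching 9827.
textile bales + packaged food + insulation panels + glassware cases + cable drums: 9911 revenue at 48 m³.
No combination under 48 m³ hits 9827.

48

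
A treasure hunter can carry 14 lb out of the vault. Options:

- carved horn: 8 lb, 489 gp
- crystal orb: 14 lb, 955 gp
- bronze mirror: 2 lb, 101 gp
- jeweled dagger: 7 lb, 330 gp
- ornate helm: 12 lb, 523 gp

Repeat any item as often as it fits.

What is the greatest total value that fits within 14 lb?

955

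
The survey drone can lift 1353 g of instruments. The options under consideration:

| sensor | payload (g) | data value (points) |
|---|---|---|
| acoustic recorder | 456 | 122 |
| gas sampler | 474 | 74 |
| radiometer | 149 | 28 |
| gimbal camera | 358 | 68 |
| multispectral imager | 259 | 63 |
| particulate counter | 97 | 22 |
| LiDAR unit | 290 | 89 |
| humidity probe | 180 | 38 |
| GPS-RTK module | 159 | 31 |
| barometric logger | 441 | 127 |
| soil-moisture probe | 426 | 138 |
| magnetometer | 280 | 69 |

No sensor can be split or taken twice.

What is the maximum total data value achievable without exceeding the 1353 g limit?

392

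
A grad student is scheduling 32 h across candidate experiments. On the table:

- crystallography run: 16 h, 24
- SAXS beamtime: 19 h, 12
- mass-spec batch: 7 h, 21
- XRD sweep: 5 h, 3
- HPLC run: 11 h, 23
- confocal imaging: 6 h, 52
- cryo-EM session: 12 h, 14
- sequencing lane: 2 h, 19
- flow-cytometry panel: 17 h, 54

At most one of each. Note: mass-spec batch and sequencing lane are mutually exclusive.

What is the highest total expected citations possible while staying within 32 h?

Best packing: XRD sweep + confocal imaging + sequencing lane + flow-cytometry panel — 30 h, 128 total.
The closest alternative, mass-spec batch + confocal imaging + flow-cytometry panel, reaches only 127.

128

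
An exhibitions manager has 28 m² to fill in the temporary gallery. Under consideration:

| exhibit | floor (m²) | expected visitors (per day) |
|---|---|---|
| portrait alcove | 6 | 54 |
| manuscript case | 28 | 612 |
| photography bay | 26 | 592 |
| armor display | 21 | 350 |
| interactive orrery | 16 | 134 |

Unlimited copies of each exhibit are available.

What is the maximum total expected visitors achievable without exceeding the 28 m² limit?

A density-first pass picks photography bay — 592 at 26 m².
Dropping photography bay frees 26 m²; slotting in manuscript case (28 m²) lifts the total to 612 at 28 m².
Nothing else within 28 m² beats 612.

612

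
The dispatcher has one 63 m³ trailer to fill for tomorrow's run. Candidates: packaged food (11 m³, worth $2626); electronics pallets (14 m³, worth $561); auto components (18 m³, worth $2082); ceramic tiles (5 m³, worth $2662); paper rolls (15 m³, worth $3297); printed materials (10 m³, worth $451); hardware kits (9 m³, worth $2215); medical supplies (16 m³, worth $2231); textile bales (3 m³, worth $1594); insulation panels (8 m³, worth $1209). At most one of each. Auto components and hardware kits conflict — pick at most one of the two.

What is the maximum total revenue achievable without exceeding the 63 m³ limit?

A density-first pass picks packaged food + ceramic tiles + paper rolls + printed materials + hardware kits + textile bales + insulation panels — 14054 at 61 m³.
Dropping printed materials and insulation panels frees 18 m³; slotting in medical supplies (16 m³) lifts the total to 14625 at 59 m³.

14625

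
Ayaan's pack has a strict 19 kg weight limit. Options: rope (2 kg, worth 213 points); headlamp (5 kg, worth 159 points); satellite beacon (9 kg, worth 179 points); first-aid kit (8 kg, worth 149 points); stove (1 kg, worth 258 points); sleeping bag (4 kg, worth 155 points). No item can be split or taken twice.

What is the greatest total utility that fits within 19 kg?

809

By utility per kg: stove 258.00, rope 106.50, sleeping bag 38.75 lead.
A density-first pass picks rope + headlamp + stove + sleeping bag — 785 at 12 kg.
The 4 kg tied up in sleeping bag is better spent on satellite beacon — total rises to 809 (17 kg).
Next best is rope + satellite beacon + stove + sleeping bag at 805 (16 kg) — short by 4.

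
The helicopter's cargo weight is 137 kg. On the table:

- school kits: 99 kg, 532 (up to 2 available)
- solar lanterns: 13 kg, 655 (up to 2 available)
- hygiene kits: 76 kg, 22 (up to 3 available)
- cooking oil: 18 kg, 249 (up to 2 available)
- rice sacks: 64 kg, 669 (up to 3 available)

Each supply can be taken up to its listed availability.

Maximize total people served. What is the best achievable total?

Density check — solar lanterns 50.38, cooking oil 13.83, rice sacks 10.45, school kits 5.37 are the best per kg.
2×solar lanterns + 2×cooking oil + rice sacks uses 126 of the 137 kg and totals 2477.

2477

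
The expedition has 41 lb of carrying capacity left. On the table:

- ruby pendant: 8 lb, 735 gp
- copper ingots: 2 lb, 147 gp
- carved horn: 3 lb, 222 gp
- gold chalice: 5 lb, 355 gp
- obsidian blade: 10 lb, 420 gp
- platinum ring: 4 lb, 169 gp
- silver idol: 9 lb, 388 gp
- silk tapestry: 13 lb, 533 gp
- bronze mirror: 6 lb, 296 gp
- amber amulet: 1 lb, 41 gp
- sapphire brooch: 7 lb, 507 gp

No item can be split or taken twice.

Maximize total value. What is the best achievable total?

Ruby pendant + copper ingots + carved horn + gold chalice + silver idol + bronze mirror + amber amulet + sapphire brooch uses 41 of the 41 lb and totals 2691.
Runner-up ruby pendant + copper ingots + carved horn + gold chalice + obsidian blade + bronze mirror + sapphire brooch tops out at 2682.

2691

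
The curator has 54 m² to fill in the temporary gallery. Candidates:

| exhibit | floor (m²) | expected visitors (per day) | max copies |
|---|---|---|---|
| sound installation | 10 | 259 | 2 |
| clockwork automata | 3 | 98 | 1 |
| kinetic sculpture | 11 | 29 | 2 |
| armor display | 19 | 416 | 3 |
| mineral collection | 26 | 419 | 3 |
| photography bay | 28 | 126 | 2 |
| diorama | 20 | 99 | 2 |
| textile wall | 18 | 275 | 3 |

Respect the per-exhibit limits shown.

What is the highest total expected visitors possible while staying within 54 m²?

1189

Greedy by ratio would take 2×sound installation + clockwork automata + kinetic sculpture + armor display: 53 m² used, total 1061.
The 21 m² tied up in sound installation and kinetic sculpture is better spent on armor display — total rises to 1189 (51 m²).
Every other selection either busts 54 m² or exceeds an availability limit or fails to beat 1189.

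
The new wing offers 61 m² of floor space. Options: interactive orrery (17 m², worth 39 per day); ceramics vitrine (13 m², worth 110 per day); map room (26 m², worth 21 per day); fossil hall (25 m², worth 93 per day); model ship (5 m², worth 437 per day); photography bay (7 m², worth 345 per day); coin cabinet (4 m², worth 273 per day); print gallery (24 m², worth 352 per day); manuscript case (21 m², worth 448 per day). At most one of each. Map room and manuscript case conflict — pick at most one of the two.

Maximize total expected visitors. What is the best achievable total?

Density check — model ship 87.40, coin cabinet 68.25, photography bay 49.29, manuscript case 21.33 are the best per m².
Best packing: model ship + photography bay + coin cabinet + print gallery + manuscript case — 61 m², 1855 total.

1855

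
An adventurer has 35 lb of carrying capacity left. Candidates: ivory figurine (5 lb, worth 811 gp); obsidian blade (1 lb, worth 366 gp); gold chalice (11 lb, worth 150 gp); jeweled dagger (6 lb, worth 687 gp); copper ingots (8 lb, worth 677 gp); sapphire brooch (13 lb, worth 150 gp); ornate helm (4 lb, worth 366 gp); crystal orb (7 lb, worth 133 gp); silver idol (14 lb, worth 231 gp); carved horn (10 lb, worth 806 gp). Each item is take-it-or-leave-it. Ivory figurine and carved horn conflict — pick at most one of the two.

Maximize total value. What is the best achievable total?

3057

Ivory figurine + obsidian blade + gold chalice + jeweled dagger + copper ingots + ornate helm uses 35 of the 35 lb and totals 3057.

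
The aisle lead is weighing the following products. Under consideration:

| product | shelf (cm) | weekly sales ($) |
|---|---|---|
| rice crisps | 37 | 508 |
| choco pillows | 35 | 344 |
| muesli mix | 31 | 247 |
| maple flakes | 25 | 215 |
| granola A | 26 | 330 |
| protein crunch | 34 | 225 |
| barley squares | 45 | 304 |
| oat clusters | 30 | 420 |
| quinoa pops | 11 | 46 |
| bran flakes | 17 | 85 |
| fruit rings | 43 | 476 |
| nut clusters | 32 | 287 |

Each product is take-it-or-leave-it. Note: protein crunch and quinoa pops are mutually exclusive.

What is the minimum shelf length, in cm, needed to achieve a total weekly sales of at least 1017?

Minimise cm subject to total weekly sales ≥ 1017.
rice crisps + maple flakes + granola A: 1053 weekly sales at 88 cm.
Below 88 cm the best achievable stays under 1017.

88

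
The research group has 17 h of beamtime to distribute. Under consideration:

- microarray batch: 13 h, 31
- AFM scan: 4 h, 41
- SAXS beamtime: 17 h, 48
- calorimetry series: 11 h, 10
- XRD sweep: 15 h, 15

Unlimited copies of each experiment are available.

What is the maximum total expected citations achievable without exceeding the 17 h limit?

164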